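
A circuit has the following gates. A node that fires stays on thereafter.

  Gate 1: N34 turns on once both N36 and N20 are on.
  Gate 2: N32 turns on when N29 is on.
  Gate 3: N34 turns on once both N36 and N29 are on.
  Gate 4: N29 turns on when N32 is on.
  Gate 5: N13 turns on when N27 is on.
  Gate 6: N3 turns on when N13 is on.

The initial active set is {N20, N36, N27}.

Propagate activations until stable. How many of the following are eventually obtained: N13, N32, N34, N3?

3

Gate 1: N36 and N20 on → N34 on.
Gate 5: N27 on → N13 on.
Gate 6: N13 on → N3 on.
N13: reached.
N32 would need N29 (Gate 2), but N29 never turns on.
N34: reached.
N3: reached.
Reached: N13, N34, and N3 — 3 of the 4.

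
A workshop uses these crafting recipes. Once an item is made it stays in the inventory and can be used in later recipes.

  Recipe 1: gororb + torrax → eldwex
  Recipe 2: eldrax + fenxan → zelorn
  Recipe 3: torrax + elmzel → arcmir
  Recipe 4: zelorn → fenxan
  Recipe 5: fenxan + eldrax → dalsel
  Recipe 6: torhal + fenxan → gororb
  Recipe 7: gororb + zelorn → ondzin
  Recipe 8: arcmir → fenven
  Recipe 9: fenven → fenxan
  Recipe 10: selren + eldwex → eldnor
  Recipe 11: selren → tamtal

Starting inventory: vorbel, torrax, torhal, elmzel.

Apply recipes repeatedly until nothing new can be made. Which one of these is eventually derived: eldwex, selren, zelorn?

torrax + elmzel → arcmir (Recipe 3).
arcmir → fenven (Recipe 8).
fenven → fenxan (Recipe 9).
torhal + fenxan → gororb (Recipe 6).
Using Recipe 1, gororb and torrax make eldwex.
zelorn would need eldrax and fenxan (Recipe 2), but eldrax is never obtained. No rule produces selren, and it is not given.

eldwex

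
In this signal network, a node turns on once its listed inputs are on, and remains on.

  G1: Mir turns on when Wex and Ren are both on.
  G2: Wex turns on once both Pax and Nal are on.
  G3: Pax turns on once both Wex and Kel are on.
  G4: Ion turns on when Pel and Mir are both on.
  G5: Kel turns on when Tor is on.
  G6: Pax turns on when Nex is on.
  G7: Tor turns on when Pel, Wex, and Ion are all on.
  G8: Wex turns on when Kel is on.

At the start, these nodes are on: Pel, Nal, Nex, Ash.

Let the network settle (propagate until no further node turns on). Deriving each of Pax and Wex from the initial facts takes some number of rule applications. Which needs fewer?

Pax

Pax: G6: Nex on → Pax on. [1 rule application]
Wex: G6: Nex on → Pax on. Pax and Nal are on, so Wex turns on (G2). [2 rule applications]
Pax needs fewer.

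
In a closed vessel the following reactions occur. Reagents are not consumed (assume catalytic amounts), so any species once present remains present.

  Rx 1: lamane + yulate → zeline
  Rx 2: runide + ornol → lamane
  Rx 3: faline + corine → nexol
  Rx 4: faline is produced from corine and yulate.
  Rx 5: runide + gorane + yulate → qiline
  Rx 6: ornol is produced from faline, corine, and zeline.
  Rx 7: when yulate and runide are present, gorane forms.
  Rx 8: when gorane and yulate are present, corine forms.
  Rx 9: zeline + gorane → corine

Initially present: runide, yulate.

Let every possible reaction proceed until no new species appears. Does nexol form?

yulate and runide present → gorane forms (Rx 7).
gorane and yulate present → corine forms (Rx 8).
corine and yulate present → faline forms (Rx 4).
faline and corine present → nexol forms (Rx 3).

Yes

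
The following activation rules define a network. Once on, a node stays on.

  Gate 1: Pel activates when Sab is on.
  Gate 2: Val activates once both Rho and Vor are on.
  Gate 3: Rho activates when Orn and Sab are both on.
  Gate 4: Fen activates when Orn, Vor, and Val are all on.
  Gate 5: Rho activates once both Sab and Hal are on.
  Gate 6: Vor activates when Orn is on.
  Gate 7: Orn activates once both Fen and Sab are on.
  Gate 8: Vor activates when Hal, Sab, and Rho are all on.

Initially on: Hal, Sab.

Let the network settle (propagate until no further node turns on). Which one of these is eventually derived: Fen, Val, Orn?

Val

Sab and Hal are on, so Rho activates (Gate 5).
Hal, Sab, and Rho are on, so Vor activates (Gate 8).
Gate 2: Rho and Vor on → Val on.
Orn would need Fen and Sab (Gate 7), but Fen never turns on. Fen would need Orn, Vor, and Val (Gate 4), but Orn never turns on.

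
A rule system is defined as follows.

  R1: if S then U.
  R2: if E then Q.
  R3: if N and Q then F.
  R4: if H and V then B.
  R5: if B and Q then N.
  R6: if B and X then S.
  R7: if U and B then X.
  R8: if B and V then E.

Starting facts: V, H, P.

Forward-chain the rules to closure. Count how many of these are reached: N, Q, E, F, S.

4

From H and V, R4 gives B.
From B and V, R8 gives E.
E holds, so Q follows (R2).
B and Q hold, so N follows (R5).
From N and Q, R3 gives F.
N: reached.
Q: reached.
E: reached.
F: reached.
S would need B and X (R6), but X is never established.
Reached: N, Q, E, and F — 4 of the 5.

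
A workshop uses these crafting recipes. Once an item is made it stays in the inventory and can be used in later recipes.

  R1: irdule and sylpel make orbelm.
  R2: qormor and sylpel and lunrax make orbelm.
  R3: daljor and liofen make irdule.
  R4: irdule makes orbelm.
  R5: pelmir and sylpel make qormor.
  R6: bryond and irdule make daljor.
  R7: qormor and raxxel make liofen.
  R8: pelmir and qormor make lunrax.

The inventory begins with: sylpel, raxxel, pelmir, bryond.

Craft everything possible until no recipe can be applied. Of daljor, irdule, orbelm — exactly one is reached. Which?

orbelm

Using R5, pelmir and sylpel make qormor.
pelmir and qormor → lunrax (R8).
qormor and sylpel and lunrax → orbelm (R2).
daljor would need bryond and irdule (R6), but irdule is never obtained. irdule would need daljor and liofen (R3), but daljor is never obtained.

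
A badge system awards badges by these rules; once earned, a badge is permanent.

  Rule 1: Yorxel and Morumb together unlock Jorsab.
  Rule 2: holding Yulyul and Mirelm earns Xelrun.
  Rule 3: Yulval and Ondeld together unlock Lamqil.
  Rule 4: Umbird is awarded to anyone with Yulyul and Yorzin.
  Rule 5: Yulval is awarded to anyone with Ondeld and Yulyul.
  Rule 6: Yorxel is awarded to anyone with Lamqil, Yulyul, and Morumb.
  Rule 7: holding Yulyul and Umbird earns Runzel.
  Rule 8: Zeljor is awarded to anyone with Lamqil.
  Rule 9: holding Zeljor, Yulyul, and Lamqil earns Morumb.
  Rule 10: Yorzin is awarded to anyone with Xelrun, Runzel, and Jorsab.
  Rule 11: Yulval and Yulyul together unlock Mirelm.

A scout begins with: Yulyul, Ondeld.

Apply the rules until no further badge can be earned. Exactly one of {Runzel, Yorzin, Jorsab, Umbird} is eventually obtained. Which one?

With Ondeld and Yulyul, Yulval is earned (Rule 5).
With Yulval and Ondeld, Lamqil is earned (Rule 3).
With Lamqil, Zeljor is earned (Rule 8).
With Zeljor, Yulyul, and Lamqil, Morumb is earned (Rule 9).
With Lamqil, Yulyul, and Morumb, Yorxel is earned (Rule 6).
With Yorxel and Morumb, Jorsab is earned (Rule 1).
Runzel would need Yulyul and Umbird (Rule 7), but Umbird is never earned. Yorzin would need Xelrun, Runzel, and Jorsab (Rule 10), but Runzel is never earned. Umbird would need Yulyul and Yorzin (Rule 4), but Yorzin is never earned.

Jorsab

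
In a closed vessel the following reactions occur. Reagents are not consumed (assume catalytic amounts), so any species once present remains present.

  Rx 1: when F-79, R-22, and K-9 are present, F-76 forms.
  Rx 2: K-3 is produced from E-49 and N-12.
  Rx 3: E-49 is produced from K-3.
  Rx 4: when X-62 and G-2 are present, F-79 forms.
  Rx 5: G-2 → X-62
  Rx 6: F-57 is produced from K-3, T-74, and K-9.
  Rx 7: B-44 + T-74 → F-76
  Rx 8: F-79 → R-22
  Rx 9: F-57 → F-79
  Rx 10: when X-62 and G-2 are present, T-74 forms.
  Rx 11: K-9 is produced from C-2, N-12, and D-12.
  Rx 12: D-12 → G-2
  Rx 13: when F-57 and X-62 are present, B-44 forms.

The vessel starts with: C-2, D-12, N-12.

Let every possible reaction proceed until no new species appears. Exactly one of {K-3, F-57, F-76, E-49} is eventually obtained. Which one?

D-12 present → G-2 forms (Rx 12).
C-2, N-12, and D-12 present → K-9 forms (Rx 11).
G-2 present → X-62 forms (Rx 5).
X-62 and G-2 present → F-79 forms (Rx 4).
F-79 present → R-22 forms (Rx 8).
F-79, R-22, and K-9 present → F-76 forms (Rx 1).
F-57 would need K-3, T-74, and K-9 (Rx 6), but K-3 never forms. K-3 would need E-49 and N-12 (Rx 2), but E-49 never forms. E-49 would need K-3 (Rx 3), but K-3 never forms.

F-76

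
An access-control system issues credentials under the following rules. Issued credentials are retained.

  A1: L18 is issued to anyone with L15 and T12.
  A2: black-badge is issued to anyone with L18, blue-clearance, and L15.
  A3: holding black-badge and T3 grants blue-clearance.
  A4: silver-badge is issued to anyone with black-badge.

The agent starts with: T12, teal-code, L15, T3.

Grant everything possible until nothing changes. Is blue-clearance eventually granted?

blue-clearance would need black-badge and T3 (A3), but black-badge is never granted.

No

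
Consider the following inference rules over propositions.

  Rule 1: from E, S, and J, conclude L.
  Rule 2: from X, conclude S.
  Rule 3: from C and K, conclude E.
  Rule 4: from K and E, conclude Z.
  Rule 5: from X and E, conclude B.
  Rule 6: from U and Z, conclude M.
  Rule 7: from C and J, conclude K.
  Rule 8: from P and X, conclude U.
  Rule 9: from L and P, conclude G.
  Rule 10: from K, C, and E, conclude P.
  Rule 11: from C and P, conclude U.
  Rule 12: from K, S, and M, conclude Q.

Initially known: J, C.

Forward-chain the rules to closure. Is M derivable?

Yes

C and J hold, so K follows (Rule 7).
From C and K, Rule 3 gives E.
From K, C, and E, Rule 10 gives P.
From K and E, Rule 4 gives Z.
C and P hold, so U follows (Rule 11).
From U and Z, Rule 6 gives M.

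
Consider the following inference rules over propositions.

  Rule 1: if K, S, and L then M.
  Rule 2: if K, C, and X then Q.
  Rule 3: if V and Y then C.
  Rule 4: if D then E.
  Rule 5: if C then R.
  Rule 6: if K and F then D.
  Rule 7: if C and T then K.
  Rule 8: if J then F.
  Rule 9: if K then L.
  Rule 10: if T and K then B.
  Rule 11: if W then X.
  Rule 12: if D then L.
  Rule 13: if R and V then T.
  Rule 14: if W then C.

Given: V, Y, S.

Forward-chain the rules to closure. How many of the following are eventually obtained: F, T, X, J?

1

From V and Y, Rule 3 gives C.
From C, Rule 5 gives R.
From R and V, Rule 13 gives T.
F would need J (Rule 8), but J is never established.
T: reached.
X would need W (Rule 11), but W is never established.
No rule produces J, and it is not given.
Reached: T — 1 of the 4.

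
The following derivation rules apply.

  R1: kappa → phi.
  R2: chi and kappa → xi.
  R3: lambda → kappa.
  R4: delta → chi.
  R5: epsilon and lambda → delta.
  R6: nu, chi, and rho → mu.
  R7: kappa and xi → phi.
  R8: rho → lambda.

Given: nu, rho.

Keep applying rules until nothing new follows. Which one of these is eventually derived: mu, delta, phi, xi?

From rho, R8 gives lambda.
From lambda, R3 gives kappa.
kappa holds, so phi follows (R1).
delta would need epsilon and lambda (R5), but epsilon is never established. mu would need nu, chi, and rho (R6), but chi is never established. xi would need chi and kappa (R2), but chi is never established.

phi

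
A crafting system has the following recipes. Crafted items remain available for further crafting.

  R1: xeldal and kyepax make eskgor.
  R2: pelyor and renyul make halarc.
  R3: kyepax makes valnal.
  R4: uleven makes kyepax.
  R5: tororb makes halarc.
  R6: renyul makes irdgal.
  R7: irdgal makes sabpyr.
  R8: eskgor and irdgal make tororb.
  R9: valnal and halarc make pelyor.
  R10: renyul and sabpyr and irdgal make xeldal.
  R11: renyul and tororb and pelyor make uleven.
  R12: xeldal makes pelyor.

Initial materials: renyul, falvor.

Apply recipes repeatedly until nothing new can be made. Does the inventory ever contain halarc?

Using R6, renyul makes irdgal.
Using R7, irdgal makes sabpyr.
renyul and sabpyr and irdgal → xeldal (R10).
Using R12, xeldal makes pelyor.
pelyor and renyul → halarc (R2).

Yes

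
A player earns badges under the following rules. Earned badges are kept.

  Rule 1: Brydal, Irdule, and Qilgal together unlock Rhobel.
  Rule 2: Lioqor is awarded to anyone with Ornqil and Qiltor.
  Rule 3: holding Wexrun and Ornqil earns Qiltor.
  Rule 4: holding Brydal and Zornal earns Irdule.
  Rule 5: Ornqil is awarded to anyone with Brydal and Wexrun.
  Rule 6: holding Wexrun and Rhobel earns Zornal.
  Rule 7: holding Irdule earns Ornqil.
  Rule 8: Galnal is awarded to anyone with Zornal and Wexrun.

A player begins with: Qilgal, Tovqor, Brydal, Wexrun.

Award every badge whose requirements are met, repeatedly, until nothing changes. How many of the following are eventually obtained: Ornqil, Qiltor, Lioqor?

3

With Brydal and Wexrun, Ornqil is earned (Rule 5).
With Wexrun and Ornqil, Qiltor is earned (Rule 3).
With Ornqil and Qiltor, Lioqor is earned (Rule 2).
Ornqil: reached.
Qiltor: reached.
Lioqor: reached.
All 3 are reached.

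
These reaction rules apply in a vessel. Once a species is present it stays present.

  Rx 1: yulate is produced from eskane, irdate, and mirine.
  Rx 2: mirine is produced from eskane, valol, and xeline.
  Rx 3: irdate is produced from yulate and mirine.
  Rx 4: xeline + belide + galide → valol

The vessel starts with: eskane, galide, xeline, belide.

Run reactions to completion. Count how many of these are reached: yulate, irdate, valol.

xeline, belide, and galide present → valol forms (Rx 4).
yulate would need eskane, irdate, and mirine (Rx 1), but irdate never forms.
irdate would need yulate and mirine (Rx 3), but yulate never forms.
valol: reached.
Reached: valol — 1 of the 3.

1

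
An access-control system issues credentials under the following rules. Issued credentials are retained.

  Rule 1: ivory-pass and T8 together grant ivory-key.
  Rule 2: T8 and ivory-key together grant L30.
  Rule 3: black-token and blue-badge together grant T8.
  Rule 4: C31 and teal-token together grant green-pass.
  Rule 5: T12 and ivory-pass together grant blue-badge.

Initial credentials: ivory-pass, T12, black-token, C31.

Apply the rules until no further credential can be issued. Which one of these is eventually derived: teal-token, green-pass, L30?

Holding T12 and ivory-pass grants blue-badge (Rule 5).
Holding black-token and blue-badge grants T8 (Rule 3).
Holding ivory-pass and T8 grants ivory-key (Rule 1).
Holding T8 and ivory-key grants L30 (Rule 2).
No rule produces teal-token, and it is not given. green-pass would need C31 and teal-token (Rule 4), but teal-token is never granted.

L30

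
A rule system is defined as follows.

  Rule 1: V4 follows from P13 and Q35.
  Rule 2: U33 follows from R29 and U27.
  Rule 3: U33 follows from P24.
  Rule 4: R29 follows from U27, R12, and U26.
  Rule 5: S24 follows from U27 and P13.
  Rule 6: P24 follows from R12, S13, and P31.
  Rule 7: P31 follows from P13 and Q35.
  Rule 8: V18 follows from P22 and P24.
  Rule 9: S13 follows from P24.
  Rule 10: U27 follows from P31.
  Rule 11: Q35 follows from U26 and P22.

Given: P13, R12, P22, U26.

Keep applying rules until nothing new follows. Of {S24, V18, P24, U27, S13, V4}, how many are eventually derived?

3

U26 and P22 hold, so Q35 follows (Rule 11).
From P13 and Q35, Rule 7 gives P31.
From P13 and Q35, Rule 1 gives V4.
From P31, Rule 10 gives U27.
From U27 and P13, Rule 5 gives S24.
S24: reached.
V18 would need P22 and P24 (Rule 8), but P24 is never established.
P24 would need R12, S13, and P31 (Rule 6), but S13 is never established.
U27: reached.
S13 would need P24 (Rule 9), but P24 is never established.
V4: reached.
Reached: S24, U27, and V4 — 3 of the 6.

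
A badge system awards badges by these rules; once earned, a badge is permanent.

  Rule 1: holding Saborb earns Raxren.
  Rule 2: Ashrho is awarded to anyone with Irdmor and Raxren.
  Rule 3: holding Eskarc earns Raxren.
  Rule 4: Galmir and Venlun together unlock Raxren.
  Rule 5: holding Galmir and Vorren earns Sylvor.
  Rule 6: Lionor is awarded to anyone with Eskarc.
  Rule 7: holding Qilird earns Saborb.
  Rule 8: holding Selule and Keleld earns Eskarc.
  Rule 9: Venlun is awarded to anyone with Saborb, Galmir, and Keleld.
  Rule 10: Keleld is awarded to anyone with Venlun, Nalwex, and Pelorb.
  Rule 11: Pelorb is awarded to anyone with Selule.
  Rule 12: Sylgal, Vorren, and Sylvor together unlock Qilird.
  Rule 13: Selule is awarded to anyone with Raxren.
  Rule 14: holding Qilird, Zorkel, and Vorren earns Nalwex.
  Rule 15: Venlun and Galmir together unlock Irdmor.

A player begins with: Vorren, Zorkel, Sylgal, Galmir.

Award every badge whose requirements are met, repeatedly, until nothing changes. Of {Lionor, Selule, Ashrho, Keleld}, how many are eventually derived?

1

With Galmir and Vorren, Sylvor is earned (Rule 5).
With Sylgal, Vorren, and Sylvor, Qilird is earned (Rule 12).
With Qilird, Saborb is earned (Rule 7).
With Saborb, Raxren is earned (Rule 1).
With Raxren, Selule is earned (Rule 13).
Lionor would need Eskarc (Rule 6), but Eskarc is never earned.
Selule: reached.
Ashrho would need Irdmor and Raxren (Rule 2), but Irdmor is never earned.
Keleld would need Venlun, Nalwex, and Pelorb (Rule 10), but Venlun is never earned.
Reached: Selule — 1 of the 4.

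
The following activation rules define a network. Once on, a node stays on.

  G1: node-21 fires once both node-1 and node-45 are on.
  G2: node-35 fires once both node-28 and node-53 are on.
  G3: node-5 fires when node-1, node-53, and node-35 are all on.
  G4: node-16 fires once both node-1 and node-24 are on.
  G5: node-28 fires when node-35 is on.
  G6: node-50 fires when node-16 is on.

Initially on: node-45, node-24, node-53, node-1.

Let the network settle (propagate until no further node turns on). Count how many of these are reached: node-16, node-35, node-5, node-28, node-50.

node-1 and node-24 are on, so node-16 fires (G4).
G6: node-16 on → node-50 on.
node-16: reached.
node-35 would need node-28 and node-53 (G2), but node-28 never turns on.
node-5 would need node-1, node-53, and node-35 (G3), but node-35 never turns on.
node-28 would need node-35 (G5), but node-35 never turns on.
node-50: reached.
Reached: node-16 and node-50 — 2 of the 5.

2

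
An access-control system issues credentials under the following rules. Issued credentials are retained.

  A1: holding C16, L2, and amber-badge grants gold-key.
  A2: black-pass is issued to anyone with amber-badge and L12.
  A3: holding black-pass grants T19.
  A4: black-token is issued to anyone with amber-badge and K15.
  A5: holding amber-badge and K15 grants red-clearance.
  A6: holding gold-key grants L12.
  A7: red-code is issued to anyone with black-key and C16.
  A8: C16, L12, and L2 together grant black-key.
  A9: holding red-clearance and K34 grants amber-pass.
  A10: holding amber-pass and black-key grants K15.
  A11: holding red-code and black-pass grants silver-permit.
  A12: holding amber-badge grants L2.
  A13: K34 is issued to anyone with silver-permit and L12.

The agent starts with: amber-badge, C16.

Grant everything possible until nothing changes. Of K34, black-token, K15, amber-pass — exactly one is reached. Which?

Holding amber-badge grants L2 (A12).
Holding C16, L2, and amber-badge grants gold-key (A1).
Holding gold-key grants L12 (A6).
Holding amber-badge and L12 grants black-pass (A2).
Holding C16, L12, and L2 grants black-key (A8).
Holding black-key and C16 grants red-code (A7).
Holding red-code and black-pass grants silver-permit (A11).
Holding silver-permit and L12 grants K34 (A13).
black-token would need amber-badge and K15 (A4), but K15 is never granted. amber-pass would need red-clearance and K34 (A9), but red-clearance is never granted. K15 would need amber-pass and black-key (A10), but amber-pass is never granted.

K34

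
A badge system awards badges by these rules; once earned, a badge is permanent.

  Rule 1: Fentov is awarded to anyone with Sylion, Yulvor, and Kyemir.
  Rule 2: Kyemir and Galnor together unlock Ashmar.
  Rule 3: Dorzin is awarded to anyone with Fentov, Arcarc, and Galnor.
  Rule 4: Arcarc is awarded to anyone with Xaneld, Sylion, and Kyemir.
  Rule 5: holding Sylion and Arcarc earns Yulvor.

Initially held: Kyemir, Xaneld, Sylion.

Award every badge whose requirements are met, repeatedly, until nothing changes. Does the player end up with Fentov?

Yes

With Xaneld, Sylion, and Kyemir, Arcarc is earned (Rule 4).
With Sylion and Arcarc, Yulvor is earned (Rule 5).
With Sylion, Yulvor, and Kyemir, Fentov is earned (Rule 1).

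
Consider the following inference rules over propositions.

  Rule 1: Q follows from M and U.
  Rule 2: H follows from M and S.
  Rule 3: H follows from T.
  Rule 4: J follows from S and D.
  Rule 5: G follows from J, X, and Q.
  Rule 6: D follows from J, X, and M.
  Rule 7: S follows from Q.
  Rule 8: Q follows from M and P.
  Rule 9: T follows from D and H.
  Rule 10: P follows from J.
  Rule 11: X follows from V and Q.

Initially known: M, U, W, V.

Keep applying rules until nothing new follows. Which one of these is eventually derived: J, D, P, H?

M and U hold, so Q follows (Rule 1).
Q holds, so S follows (Rule 7).
From M and S, Rule 2 gives H.
J would need S and D (Rule 4), but D is never established. P would need J (Rule 10), but J is never established. D would need J, X, and M (Rule 6), but J is never established.

H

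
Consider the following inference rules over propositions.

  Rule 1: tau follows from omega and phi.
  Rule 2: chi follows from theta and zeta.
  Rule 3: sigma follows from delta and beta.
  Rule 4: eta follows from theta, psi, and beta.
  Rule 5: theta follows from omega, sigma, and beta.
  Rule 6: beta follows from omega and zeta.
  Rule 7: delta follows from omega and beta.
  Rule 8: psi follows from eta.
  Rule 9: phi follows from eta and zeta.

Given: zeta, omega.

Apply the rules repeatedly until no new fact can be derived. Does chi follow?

From omega and zeta, Rule 6 gives beta.
omega and beta hold, so delta follows (Rule 7).
From delta and beta, Rule 3 gives sigma.
From omega, sigma, and beta, Rule 5 gives theta.
From theta and zeta, Rule 2 gives chi.

Yes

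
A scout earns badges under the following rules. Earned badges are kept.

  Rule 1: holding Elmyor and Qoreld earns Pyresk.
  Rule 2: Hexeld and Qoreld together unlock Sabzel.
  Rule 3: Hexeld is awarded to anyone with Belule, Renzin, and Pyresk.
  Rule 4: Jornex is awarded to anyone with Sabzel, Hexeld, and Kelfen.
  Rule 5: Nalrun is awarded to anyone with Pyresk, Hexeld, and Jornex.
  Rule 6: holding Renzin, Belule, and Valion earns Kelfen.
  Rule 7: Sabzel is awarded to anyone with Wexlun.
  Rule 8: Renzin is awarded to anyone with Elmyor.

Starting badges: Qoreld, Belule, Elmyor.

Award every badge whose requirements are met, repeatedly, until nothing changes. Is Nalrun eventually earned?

No

Nalrun would need Pyresk, Hexeld, and Jornex (Rule 5), but Jornex is never earned.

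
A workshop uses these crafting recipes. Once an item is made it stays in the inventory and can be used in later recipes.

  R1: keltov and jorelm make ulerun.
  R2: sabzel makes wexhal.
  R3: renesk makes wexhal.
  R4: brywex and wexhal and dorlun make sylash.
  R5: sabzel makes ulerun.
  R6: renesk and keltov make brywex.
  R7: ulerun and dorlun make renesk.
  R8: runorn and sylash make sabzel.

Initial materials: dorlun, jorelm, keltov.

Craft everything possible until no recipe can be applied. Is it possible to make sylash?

keltov and jorelm → ulerun (R1).
Using R7, ulerun and dorlun make renesk.
Using R3, renesk makes wexhal.
Using R6, renesk and keltov make brywex.
Using R4, brywex, wexhal, and dorlun make sylash.

Yes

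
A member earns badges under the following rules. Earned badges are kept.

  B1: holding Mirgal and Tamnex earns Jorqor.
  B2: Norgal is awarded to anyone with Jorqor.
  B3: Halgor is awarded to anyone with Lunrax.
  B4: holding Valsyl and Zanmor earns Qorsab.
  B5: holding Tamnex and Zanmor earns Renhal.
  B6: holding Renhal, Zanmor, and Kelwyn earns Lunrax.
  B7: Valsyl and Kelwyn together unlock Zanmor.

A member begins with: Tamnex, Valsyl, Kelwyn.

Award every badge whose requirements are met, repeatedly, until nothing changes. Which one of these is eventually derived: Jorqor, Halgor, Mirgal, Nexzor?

Halgor

With Valsyl and Kelwyn, Zanmor is earned (B7).
With Tamnex and Zanmor, Renhal is earned (B5).
With Renhal, Zanmor, and Kelwyn, Lunrax is earned (B6).
With Lunrax, Halgor is earned (B3).
No rule produces Nexzor, and it is not given. Jorqor would need Mirgal and Tamnex (B1), but Mirgal is never earned. No rule produces Mirgal, and it is not given.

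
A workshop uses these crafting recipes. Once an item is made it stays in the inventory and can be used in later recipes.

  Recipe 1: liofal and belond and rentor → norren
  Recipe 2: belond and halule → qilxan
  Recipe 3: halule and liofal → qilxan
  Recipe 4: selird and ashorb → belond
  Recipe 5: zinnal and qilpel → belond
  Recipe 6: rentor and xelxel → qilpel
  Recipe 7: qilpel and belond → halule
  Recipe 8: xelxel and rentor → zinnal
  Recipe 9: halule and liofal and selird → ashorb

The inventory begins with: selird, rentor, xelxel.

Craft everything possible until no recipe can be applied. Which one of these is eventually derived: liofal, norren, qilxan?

rentor and xelxel → qilpel (Recipe 6).
Using Recipe 8, xelxel and rentor make zinnal.
Using Recipe 5, zinnal and qilpel make belond.
Using Recipe 7, qilpel and belond make halule.
Using Recipe 2, belond and halule make qilxan.
No rule produces liofal, and it is not given. norren would need liofal, belond, and rentor (Recipe 1), but liofal is never obtained.

qilxan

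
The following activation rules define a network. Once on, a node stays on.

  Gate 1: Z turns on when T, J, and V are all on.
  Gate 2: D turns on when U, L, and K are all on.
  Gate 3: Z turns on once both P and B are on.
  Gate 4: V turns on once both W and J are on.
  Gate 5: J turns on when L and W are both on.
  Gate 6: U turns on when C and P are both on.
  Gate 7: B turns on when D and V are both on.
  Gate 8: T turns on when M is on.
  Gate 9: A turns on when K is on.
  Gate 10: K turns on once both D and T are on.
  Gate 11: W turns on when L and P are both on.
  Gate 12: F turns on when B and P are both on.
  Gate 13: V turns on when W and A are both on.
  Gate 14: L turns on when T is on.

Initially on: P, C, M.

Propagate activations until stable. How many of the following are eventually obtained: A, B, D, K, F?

0

A would need K (Gate 9), but K never turns on.
B would need D and V (Gate 7), but D never turns on.
D would need U, L, and K (Gate 2), but K never turns on.
K would need D and T (Gate 10), but D never turns on.
F would need B and P (Gate 12), but B never turns on.
None of the 5 are reached.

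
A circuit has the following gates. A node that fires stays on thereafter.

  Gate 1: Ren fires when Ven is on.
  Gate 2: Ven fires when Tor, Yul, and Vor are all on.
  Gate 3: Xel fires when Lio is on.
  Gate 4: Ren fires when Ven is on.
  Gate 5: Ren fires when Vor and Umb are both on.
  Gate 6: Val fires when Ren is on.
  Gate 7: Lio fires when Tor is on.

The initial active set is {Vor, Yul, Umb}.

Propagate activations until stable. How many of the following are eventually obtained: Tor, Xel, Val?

1

Gate 5: Vor and Umb on → Ren on.
Gate 6: Ren on → Val on.
No rule produces Tor, and it is not given.
Xel would need Lio (Gate 3), but Lio never turns on.
Val: reached.
Reached: Val — 1 of the 3.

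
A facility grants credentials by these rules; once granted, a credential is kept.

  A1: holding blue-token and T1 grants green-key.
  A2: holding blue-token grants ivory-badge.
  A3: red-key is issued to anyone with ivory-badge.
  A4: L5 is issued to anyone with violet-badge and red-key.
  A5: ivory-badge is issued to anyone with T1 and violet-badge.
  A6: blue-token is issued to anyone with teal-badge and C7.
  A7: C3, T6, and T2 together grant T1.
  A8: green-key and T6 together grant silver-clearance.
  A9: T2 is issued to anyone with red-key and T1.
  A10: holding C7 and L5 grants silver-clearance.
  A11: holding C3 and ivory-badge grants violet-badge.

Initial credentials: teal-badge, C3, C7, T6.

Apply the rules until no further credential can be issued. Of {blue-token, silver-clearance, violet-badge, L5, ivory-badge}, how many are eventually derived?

Holding teal-badge and C7 grants blue-token (A6).
Holding blue-token grants ivory-badge (A2).
Holding ivory-badge grants red-key (A3).
Holding C3 and ivory-badge grants violet-badge (A11).
Holding violet-badge and red-key grants L5 (A4).
Holding C7 and L5 grants silver-clearance (A10).
blue-token: reached.
silver-clearance: reached.
violet-badge: reached.
L5: reached.
ivory-badge: reached.
All 5 are reached.

5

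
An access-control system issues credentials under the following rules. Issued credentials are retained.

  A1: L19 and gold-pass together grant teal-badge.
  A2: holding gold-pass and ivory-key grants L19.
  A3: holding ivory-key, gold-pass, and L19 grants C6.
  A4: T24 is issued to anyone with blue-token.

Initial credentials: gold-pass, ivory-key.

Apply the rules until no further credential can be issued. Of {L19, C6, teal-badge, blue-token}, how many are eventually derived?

Holding gold-pass and ivory-key grants L19 (A2).
Holding ivory-key, gold-pass, and L19 grants C6 (A3).
Holding L19 and gold-pass grants teal-badge (A1).
L19: reached.
C6: reached.
teal-badge: reached.
No rule produces blue-token, and it is not given.
Reached: L19, C6, and teal-badge — 3 of the 4.

3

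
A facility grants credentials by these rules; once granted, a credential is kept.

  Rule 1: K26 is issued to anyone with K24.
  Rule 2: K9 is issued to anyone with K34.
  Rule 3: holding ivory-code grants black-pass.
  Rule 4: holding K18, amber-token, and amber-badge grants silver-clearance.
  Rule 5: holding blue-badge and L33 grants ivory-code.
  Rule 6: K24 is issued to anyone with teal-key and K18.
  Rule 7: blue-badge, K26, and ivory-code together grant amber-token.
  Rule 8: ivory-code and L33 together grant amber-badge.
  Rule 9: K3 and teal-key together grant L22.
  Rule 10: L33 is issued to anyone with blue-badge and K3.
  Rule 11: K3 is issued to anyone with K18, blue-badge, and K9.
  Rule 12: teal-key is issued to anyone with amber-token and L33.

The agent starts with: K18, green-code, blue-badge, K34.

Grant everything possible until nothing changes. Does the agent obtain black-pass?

Holding K34 grants K9 (Rule 2).
Holding K18, blue-badge, and K9 grants K3 (Rule 11).
Holding blue-badge and K3 grants L33 (Rule 10).
Holding blue-badge and L33 grants ivory-code (Rule 5).
Holding ivory-code grants black-pass (Rule 3).

Yes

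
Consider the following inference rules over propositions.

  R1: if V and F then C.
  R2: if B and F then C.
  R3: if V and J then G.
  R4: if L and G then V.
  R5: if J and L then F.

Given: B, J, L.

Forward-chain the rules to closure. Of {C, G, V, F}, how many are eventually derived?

J and L hold, so F follows (R5).
From B and F, R2 gives C.
C: reached.
G would need V and J (R3), but V is never established.
V would need L and G (R4), but G is never established.
F: reached.
Reached: C and F — 2 of the 4.

2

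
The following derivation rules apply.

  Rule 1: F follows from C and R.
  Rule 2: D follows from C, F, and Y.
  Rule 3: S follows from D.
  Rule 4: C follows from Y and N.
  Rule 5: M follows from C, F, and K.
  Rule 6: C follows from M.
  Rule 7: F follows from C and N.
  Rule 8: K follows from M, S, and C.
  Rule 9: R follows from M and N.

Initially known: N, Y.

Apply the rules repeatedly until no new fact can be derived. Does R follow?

No

R would need M and N (Rule 9), but M is never established.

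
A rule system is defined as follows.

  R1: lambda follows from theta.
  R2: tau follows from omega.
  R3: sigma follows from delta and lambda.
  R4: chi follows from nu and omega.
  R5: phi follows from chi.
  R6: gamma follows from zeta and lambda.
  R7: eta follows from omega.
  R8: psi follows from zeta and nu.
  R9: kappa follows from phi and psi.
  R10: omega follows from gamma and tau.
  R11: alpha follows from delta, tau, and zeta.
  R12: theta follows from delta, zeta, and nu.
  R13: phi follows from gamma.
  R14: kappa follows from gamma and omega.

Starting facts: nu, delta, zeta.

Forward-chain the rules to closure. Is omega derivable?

No

omega would need gamma and tau (R10), but tau is never established.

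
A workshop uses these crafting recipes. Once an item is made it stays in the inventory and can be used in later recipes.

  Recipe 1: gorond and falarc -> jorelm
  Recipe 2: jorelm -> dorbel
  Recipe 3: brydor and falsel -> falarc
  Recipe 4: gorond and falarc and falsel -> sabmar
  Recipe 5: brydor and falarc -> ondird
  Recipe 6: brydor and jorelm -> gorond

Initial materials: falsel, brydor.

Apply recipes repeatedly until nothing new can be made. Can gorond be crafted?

gorond would need brydor and jorelm (Recipe 6), but jorelm is never obtained.

No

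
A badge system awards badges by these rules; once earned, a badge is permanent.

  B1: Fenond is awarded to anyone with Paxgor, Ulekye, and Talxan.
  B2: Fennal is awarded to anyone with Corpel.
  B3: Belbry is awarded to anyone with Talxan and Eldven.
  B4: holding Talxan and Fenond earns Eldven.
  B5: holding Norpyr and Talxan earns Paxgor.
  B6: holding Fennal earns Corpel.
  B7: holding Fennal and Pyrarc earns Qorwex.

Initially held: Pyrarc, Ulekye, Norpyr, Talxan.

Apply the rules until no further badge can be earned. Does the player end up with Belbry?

Yes

With Norpyr and Talxan, Paxgor is earned (B5).
With Paxgor, Ulekye, and Talxan, Fenond is earned (B1).
With Talxan and Fenond, Eldven is earned (B4).
With Talxan and Eldven, Belbry is earned (B3).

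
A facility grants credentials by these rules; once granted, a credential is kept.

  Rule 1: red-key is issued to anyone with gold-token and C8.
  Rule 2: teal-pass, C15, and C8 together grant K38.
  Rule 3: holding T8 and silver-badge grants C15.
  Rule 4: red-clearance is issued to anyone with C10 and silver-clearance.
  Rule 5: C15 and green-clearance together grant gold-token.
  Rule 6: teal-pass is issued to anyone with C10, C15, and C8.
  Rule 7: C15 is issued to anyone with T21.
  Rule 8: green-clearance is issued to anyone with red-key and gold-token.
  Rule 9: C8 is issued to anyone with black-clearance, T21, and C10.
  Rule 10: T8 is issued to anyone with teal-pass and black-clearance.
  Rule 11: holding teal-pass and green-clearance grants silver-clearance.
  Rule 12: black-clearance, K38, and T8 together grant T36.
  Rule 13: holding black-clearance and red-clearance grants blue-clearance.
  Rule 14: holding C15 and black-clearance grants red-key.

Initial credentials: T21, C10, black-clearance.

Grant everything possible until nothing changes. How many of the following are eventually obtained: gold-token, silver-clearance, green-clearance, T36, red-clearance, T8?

2

Holding T21 grants C15 (Rule 7).
Holding black-clearance, T21, and C10 grants C8 (Rule 9).
Holding C10, C15, and C8 grants teal-pass (Rule 6).
Holding teal-pass, C15, and C8 grants K38 (Rule 2).
Holding teal-pass and black-clearance grants T8 (Rule 10).
Holding black-clearance, K38, and T8 grants T36 (Rule 12).
gold-token would need C15 and green-clearance (Rule 5), but green-clearance is never granted.
silver-clearance would need teal-pass and green-clearance (Rule 11), but green-clearance is never granted.
green-clearance would need red-key and gold-token (Rule 8), but gold-token is never granted.
T36: reached.
red-clearance would need C10 and silver-clearance (Rule 4), but silver-clearance is never granted.
T8: reached.
Reached: T36 and T8 — 2 of the 6.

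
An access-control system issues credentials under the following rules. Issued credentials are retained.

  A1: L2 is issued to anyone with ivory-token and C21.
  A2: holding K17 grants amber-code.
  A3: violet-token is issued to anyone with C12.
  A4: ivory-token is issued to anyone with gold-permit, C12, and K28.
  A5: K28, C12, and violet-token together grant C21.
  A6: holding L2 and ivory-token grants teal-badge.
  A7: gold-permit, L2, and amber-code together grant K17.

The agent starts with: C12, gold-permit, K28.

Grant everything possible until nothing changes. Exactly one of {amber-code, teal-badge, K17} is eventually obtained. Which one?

Holding gold-permit, C12, and K28 grants ivory-token (A4).
Holding C12 grants violet-token (A3).
Holding K28, C12, and violet-token grants C21 (A5).
Holding ivory-token and C21 grants L2 (A1).
Holding L2 and ivory-token grants teal-badge (A6).
K17 would need gold-permit, L2, and amber-code (A7), but amber-code is never granted. amber-code would need K17 (A2), but K17 is never granted.

teal-badge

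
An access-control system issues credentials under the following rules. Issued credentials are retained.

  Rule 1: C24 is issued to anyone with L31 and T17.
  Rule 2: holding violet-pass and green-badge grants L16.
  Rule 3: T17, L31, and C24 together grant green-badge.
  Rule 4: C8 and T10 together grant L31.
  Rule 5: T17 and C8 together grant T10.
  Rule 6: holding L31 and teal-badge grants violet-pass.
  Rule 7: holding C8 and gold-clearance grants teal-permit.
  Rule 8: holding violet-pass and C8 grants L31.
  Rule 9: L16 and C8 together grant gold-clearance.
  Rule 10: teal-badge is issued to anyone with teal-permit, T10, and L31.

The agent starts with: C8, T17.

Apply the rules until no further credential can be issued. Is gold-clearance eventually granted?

No

gold-clearance would need L16 and C8 (Rule 9), but L16 is never granted.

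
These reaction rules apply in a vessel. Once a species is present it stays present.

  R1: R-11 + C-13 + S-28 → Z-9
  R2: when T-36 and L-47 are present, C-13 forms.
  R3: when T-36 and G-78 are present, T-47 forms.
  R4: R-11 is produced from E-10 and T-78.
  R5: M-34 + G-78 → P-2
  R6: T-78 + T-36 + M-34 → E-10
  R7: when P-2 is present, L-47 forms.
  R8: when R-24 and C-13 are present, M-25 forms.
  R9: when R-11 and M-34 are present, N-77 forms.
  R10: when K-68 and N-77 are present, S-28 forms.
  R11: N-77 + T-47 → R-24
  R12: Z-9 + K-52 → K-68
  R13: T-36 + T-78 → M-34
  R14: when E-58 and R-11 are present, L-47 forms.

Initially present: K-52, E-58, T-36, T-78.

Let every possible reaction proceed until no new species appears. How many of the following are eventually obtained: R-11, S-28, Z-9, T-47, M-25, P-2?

T-36 and T-78 present → M-34 forms (R13).
T-78, T-36, and M-34 present → E-10 forms (R6).
E-10 and T-78 present → R-11 forms (R4).
R-11: reached.
S-28 would need K-68 and N-77 (R10), but K-68 never forms.
Z-9 would need R-11, C-13, and S-28 (R1), but S-28 never forms.
T-47 would need T-36 and G-78 (R3), but G-78 never forms.
M-25 would need R-24 and C-13 (R8), but R-24 never forms.
P-2 would need M-34 and G-78 (R5), but G-78 never forms.
Reached: R-11 — 1 of the 6.

1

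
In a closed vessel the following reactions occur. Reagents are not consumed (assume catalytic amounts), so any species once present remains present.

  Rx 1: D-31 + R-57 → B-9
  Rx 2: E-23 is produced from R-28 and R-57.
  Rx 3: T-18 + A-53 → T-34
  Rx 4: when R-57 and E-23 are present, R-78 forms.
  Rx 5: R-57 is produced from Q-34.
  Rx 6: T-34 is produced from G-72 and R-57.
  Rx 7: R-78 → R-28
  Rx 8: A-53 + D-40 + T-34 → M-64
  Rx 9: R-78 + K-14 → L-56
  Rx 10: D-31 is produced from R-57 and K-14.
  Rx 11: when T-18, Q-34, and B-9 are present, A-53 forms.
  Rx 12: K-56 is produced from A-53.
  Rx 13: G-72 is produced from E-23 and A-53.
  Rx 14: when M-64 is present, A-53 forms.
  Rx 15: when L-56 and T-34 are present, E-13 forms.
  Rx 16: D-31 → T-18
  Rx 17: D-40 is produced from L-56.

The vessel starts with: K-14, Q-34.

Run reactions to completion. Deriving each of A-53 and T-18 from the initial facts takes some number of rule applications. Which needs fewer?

T-18: Q-34 present → R-57 forms (Rx 5). R-57 and K-14 present → D-31 forms (Rx 10). D-31 present → T-18 forms (Rx 16). [3 rule applications]
A-53: Q-34 present → R-57 forms (Rx 5). R-57 and K-14 present → D-31 forms (Rx 10). D-31 and R-57 present → B-9 forms (Rx 1). D-31 present → T-18 forms (Rx 16). T-18, Q-34, and B-9 present → A-53 forms (Rx 11). [5 rule applications]
T-18 needs fewer.

T-18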